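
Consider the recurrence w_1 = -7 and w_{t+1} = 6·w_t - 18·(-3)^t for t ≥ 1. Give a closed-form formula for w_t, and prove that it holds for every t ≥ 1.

Computing the first terms: w_1 = -7, w_2 = 12, w_3 = -90. This suggests w_t = 2(-3)^t - 6^(t - 1).
Base step (t = 1): the formula gives -7 = -7 = w_1.
Suppose the result is true for t = k, so w_k = 2(-3)^k - 6^(k - 1).
Then w_{k+1} = 6·w_k - 18·(-3)^k = 6·(2(-3)^k - 6^(k - 1)) - 18·(-3)^k = 2(-3)^(k + 1) - 6^k = 2(-3)^(k+1) - 6^((k+1) - 1),
which is the claimed formula at t = k+1.
This completes the induction.

w_t = 2(-3)^t - 6^(t - 1)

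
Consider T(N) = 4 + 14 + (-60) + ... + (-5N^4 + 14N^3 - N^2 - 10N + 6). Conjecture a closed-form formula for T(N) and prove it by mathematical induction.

T(N) = -N(N^4 - N^3 - 5N^2 + 2N - 1)

We claim T(N) = -N(N^4 - N^3 - 5N^2 + 2N - 1) for all N ≥ 1.
Base step (N = 1): T(1) = 4, and the closed form gives 4. They agree.
Inductive step: suppose the statement holds for some p ≥ 1, so T(p) = p(-p^4 + p^3 + 5p^2 - 2p + 1).
Then T(p+1) = T(p) + (-5p^4 - 6p^3 + 11p^2 + 10p + 4) = (p(-p^4 + p^3 + 5p^2 - 2p + 1)) + (-5p^4 - 6p^3 + 11p^2 + 10p + 4).
Simplifying, T(p+1) = -(p + 1)(p^4 + 3p^3 - 2p^2 - 7p - 4) = -(p+1)((p+1)^4 - (p+1)^3 - 5(p+1)^2 + 2(p+1) - 1),
which is the closed form with N = p+1.
By induction, the statement is established for all N ≥ 1.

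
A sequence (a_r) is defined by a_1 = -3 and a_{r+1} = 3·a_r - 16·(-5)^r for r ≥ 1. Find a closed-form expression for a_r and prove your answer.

a_r = 2(-5)^r + 7·3^(r - 1)

Computing the first terms: a_1 = -3, a_2 = 71, a_3 = -187. This suggests a_r = 2(-5)^r + 7·3^(r - 1).
When r = 1: the formula gives -3 = -3 = a_1.
Inductive step: suppose the statement holds for some m ≥ 1, so a_m = 2(-5)^m + 7·3^(m - 1).
Then a_{m+1} = 3·a_m - 16·(-5)^m = 3·(2(-5)^m + 7·3^(m - 1)) - 16·(-5)^m = 2(-5)^(m + 1) + 7·3^m = 2(-5)^(m+1) + 7·3^((m+1) - 1),
which is the claimed formula at r = m+1.
Hence, by induction on r, the claim holds for every r ≥ 1.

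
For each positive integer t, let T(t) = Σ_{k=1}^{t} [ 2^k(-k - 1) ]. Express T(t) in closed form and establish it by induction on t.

T(t) = -2^(t + 1)t

We claim T(t) = -2^(t + 1)t for all t ≥ 1.
Base step (t = 1): T(1) = -4, and the closed form gives -4. They agree.
Suppose the result is true for t = k, so T(k) = -2^(k + 1)k.
Then T(k+1) = T(k) + (2^(k + 1)(-k - 2)) = (-2^(k + 1)k) + (2^(k + 1)(-k - 2)).
Simplifying, T(k+1) = 2^(k + 2)(-k - 1) = -2^((k+1) + 1)(k+1),
which is the closed form with t = k+1.
By the principle of mathematical induction, the result holds for all t ≥ 1.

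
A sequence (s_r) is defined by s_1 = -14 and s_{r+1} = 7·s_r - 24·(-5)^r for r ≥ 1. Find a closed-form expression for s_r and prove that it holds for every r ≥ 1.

Computing the first terms: s_1 = -14, s_2 = 22, s_3 = -446. This suggests s_r = 2(-5)^r - 4·7^(r - 1).
For the base case r = 1: the formula gives -14 = -14 = s_1.
For the inductive step, assume it holds for an arbitrary i ≥ 1, so s_i = 2(-5)^i - 4·7^(i - 1).
Then s_{i+1} = 7·s_i - 24·(-5)^i = 7·(2(-5)^i - 4·7^(i - 1)) - 24·(-5)^i = 2(-5)^(i + 1) - 4·7^i = 2(-5)^(i+1) - 4·7^((i+1) - 1),
which is the claimed formula at r = i+1.
Hence, by induction on r, the claim holds for every r ≥ 1.

s_r = 2(-5)^r - 4·7^(r - 1)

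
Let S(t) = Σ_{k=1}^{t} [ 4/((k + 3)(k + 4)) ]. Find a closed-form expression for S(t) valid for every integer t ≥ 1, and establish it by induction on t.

We claim S(t) = t/(t + 4) for all t ≥ 1.
Base case (t = 1): S(1) = 1/5, and the closed form gives 1/5. They agree.
Inductive step: assume the claim holds for t = k, so S(k) = k/(k + 4).
Then S(k+1) = S(k) + (4/((k + 4)(k + 5))) = (k/(k + 4)) + (4/((k + 4)(k + 5))).
Simplifying, S(k+1) = (k + 1)/(k + 5) = (k+1)/((k+1) + 4),
which is the closed form with t = k+1.
Hence, by induction on t, the claim holds for every t ≥ 1.

S(t) = t/(t + 4)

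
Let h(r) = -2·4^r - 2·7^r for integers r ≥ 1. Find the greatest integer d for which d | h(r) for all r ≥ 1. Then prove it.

Computing the first values: h(1) = -22 and h(2) = -130; gcd(-22, -130) = 2, so d ≤ 2.
We prove 2 | -2·4^r - 2·7^r for all r ≥ 1 by induction on r.
Base step (r = 1): h(1) = -22 = 2·(-11), so 2 | h(1).
Inductive step: suppose the statement holds for some i ≥ 1, i.e. 2 | h(i). Then
h(i+1) − 7·h(i) = (-2·4^(i+1) - 2·7^(i+1)) − 7·(-2·4^i - 2·7^i) = (-2)·4^i·(4 − 7) = (6)·4^i. Since 2 | h(i) by the inductive hypothesis, 2 | 7·h(i); and 2 | 6 since 6 = 2·3. Therefore 2 | h(i+1).
By the principle of mathematical induction, the result holds for all r ≥ 1.
Therefore the largest such d is 2.

d = 2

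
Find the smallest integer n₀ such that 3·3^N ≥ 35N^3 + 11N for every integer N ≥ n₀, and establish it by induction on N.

At N = 7: 6561 < 12082, so the inequality fails and n₀ ≥ 8. We prove 3·3^N ≥ 35N^3 + 11N for all N ≥ 8.
When N = 8: 3·3^N = 19683 and 35N^3 + 11N = 18008, so 19683 ≥ 18008.
Inductive step: assume the claim holds for N = p, so 3·3^p ≥ 35p^3 + 11p.
Then 3·3^(p + 1) = 3·(3·3^p) ≥ 3·(35p^3 + 11p).
Also, for p ≥ 8 we have 3·(35p^3 + 11p) ≥ 35(p+1)^3 + 11(p+1), since 3·(35p^3 + 11p) − (35(p+1)^3 + 11(p+1)) = 70p^3 - 105p^2 - 83p - 46, which is nonnegative for all p ≥ 8.
Combining, 3·3^(p + 1) ≥ 35(p+1)^3 + 11(p+1).
This completes the induction.
Hence the smallest such n₀ is 8.

n₀ = 8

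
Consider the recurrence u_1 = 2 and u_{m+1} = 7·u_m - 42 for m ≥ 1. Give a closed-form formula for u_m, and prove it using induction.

u_m = -5·7^(m - 1) + 7

Computing the first terms: u_1 = 2, u_2 = -28, u_3 = -238. This suggests u_m = -5·7^(m - 1) + 7.
When m = 1: the formula gives 2 = 2 = u_1.
Inductive step: suppose the statement holds for some i ≥ 1, so u_i = -5·7^(i - 1) + 7.
Then u_{i+1} = 7·u_i - 42 = 7·(-5·7^(i - 1) + 7) - 42 = -5·7^i + 7 = -5·7^((i+1) - 1) + 7,
which is the claimed formula at m = i+1.
Hence, by induction on m, the claim holds for every m ≥ 1.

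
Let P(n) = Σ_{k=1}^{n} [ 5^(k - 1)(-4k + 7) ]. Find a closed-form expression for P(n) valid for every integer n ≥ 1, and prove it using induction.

We claim P(n) = 5^n(-n + 2) - 2 for all n ≥ 1.
When n = 1: P(1) = 3, and the closed form gives 3. They agree.
Inductive step: suppose the statement holds for some k ≥ 1, so P(k) = 5^k(-k + 2) - 2.
Then P(k+1) = P(k) + (5^k(-4k + 3)) = (5^k(-k + 2) - 2) + (5^k(-4k + 3)).
Simplifying, P(k+1) = -5^(k + 1)k + 5^(k + 1) - 2 = 5^(k+1)(-(k+1) + 2) - 2,
which is the closed form with n = k+1.
Hence, by induction on n, the claim holds for every n ≥ 1.

P(n) = 5^n(-n + 2) - 2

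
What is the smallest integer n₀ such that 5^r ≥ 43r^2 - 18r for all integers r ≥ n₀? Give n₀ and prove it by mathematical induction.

At r = 3: 125 < 333, so the inequality fails and n₀ ≥ 4. We prove 5^r ≥ 43r^2 - 18r for all r ≥ 4.
Base step (r = 4): 5^r = 625 and 43r^2 - 18r = 616, so 625 ≥ 616.
Inductive step: assume the claim holds for r = k, so 5^k ≥ 43k^2 - 18k.
Then 5^(k + 1) = 5·(5^k) ≥ 5·(43k^2 - 18k).
Also, for k ≥ 4 we have 5·(43k^2 - 18k) ≥ 43(k+1)^2 - 18(k+1), since 5·(43k^2 - 18k) − (43(k+1)^2 - 18(k+1)) = 172k^2 - 158k - 25, which is nonnegative for all k ≥ 4.
Combining, 5^(k + 1) ≥ 43(k+1)^2 - 18(k+1).
This completes the induction.
Hence the smallest such n₀ is 4.

n₀ = 4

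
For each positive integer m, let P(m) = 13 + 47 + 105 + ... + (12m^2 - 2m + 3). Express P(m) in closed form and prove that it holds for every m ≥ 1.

P(m) = m(4m^2 + 5m + 4)

We claim P(m) = m(4m^2 + 5m + 4) for all m ≥ 1.
When m = 1: P(1) = 13, and the closed form gives 13. They agree.
For the inductive step, assume it holds for an arbitrary p ≥ 1, so P(p) = p(4p^2 + 5p + 4).
Then P(p+1) = P(p) + (12p^2 + 22p + 13) = (p(4p^2 + 5p + 4)) + (12p^2 + 22p + 13).
Simplifying, P(p+1) = (p + 1)(4p^2 + 13p + 13) = (p+1)(4(p+1)^2 + 5(p+1) + 4),
which is the closed form with m = p+1.
Hence, by induction on m, the claim holds for every m ≥ 1.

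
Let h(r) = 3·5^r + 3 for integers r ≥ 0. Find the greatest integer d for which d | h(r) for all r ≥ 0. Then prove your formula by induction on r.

d = 6

Computing the first values: h(0) = 6 and h(1) = 18; gcd(6, 18) = 6, so d ≤ 6.
We prove 6 | 3·5^r + 3 for all r ≥ 0 by induction on r.
For the base case r = 0: h(0) = 6 = 6·(1), so 6 | h(0).
Inductive step: assume the claim holds for r = j, i.e. 6 | h(j). Then
h(j+1) = 3·5^(j+1) + 3 = 5·(3·5^j + 3) - 12 = 5·h(j) - 12. The first term is divisible by 6 by the inductive hypothesis, and -12 is divisible by 6. Hence 6 | h(j+1).
Hence, by induction on r, the claim holds for every r ≥ 0.
Therefore the largest such d is 6.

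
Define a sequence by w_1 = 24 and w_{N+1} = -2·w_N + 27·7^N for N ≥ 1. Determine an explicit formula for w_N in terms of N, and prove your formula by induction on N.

w_N = 3(-2)^(N - 1) + 3·7^N

Computing the first terms: w_1 = 24, w_2 = 141, w_3 = 1041. This suggests w_N = 3(-2)^(N - 1) + 3·7^N.
When N = 1: the formula gives 24 = 24 = w_1.
Suppose the result is true for N = m, so w_m = 3(-2)^(m - 1) + 3·7^m.
Then w_{m+1} = -2·w_m + 27·7^m = -2·(3(-2)^(m - 1) + 3·7^m) + 27·7^m = 3(-2)^m + 3·7^(m + 1) = 3(-2)^((m+1) - 1) + 3·7^(m+1),
which is the claimed formula at N = m+1.
By induction, the statement is established for all N ≥ 1.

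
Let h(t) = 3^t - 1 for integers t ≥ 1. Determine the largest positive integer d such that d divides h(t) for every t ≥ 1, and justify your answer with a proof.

d = 2

Computing the first values: h(1) = 2 and h(2) = 8; gcd(2, 8) = 2, so d ≤ 2.
We prove 2 | 3^t - 1 for all t ≥ 1 by induction on t.
When t = 1: h(1) = 2 = 2·(1), so 2 | h(1).
Inductive step: suppose the statement holds for some r ≥ 1, i.e. 2 | h(r). Then
3^{r+1} − 1^{r+1} = 3·3^r − 1·1^r = 3·(3^r − 1^r) + (2)·1^r. The first term is divisible by 2 by the inductive hypothesis, and the second term (2)·1^r is divisible by 2 since 2 | 2. Hence 2 | h(r+1).
By induction, the statement is established for all t ≥ 1.
Therefore the largest such d is 2.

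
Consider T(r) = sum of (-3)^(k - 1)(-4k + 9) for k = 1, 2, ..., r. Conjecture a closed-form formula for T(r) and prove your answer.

T(r) = (-3)^r(r - 2) + 2

We claim T(r) = (-3)^r(r - 2) + 2 for all r ≥ 1.
Base step (r = 1): T(1) = 5, and the closed form gives 5. They agree.
Inductive step: suppose the statement holds for some k ≥ 1, so T(k) = (-3)^k(k - 2) + 2.
Then T(k+1) = T(k) + ((-3)^k(-4k + 5)) = ((-3)^k(k - 2) + 2) + ((-3)^k(-4k + 5)).
Simplifying, T(k+1) = (-3)^(k + 1)k - (-3)^(k + 1) + 2 = (-3)^(k+1)((k+1) - 2) + 2,
which is the closed form with r = k+1.
By induction, the statement is established for all r ≥ 1.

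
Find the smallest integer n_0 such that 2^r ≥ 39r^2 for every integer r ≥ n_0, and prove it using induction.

At r = 12: 4096 < 5616, so the inequality fails and n_0 ≥ 13. We prove 2^r ≥ 39r^2 for all r ≥ 13.
Base case (r = 13): 2^r = 8192 and 39r^2 = 6591, so 8192 ≥ 6591.
Inductive step: suppose the statement holds for some k ≥ 13, so 2^k ≥ 39k^2.
Then 2^(k + 1) = 2·(2^k) ≥ 2·(39k^2).
Also, for k ≥ 13 we have 2·(39k^2) ≥ 39(k+1)^2, since 2 ≥ (1 + 1/k)^2 for all k ≥ 13.
Combining, 2^(k + 1) ≥ 39(k+1)^2.
Hence, by induction on r, the claim holds for every r ≥ 13.
Hence the smallest such n_0 is 13.

n_0 = 13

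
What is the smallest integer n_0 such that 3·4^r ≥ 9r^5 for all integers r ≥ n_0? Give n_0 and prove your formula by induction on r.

n_0 = 9

At r = 8: 196608 < 294912, so the inequality fails and n_0 ≥ 9. We prove 3·4^r ≥ 9r^5 for all r ≥ 9.
When r = 9: 3·4^r = 786432 and 9r^5 = 531441, so 786432 ≥ 531441.
Suppose the result is true for r = k, so 3·4^k ≥ 9k^5.
Then 3·4^(k + 1) = 4·(3·4^k) ≥ 4·(9k^5).
Also, for k ≥ 9 we have 4·(9k^5) ≥ 9(k+1)^5, since 4 ≥ (1 + 1/k)^5 for all k ≥ 9.
Combining, 3·4^(k + 1) ≥ 9(k+1)^5.
Hence, by induction on r, the claim holds for every r ≥ 9.
Hence the smallest such n_0 is 9.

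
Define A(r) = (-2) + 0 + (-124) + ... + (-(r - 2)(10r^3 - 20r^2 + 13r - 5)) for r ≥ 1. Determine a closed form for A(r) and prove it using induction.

A(r) = -r(2r - 3)(r^3 - r^2 - r - 1)

We claim A(r) = -r(2r - 3)(r^3 - r^2 - r - 1) for all r ≥ 1.
For the base case r = 1: A(1) = -2, and the closed form gives -2. They agree.
Suppose the result is true for r = k, so A(k) = k(-2k^4 + 5k^3 - k^2 - k - 3).
Then A(k+1) = A(k) + (-10k^4 + 7k^2 + 5k - 2) = (k(-2k^4 + 5k^3 - k^2 - k - 3)) + (-10k^4 + 7k^2 + 5k - 2).
Simplifying, A(k+1) = -(k + 1)(2k - 1)(k^3 + 2k^2 - 2) = -(k+1)(2(k+1) - 3)((k+1)^3 - (k+1)^2 - (k+1) - 1),
which is the closed form with r = k+1.
By induction, the statement is established for all r ≥ 1.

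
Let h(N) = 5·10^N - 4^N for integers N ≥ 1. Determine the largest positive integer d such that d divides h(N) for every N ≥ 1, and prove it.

d = 2

Computing the first values: h(1) = 46 and h(2) = 484; gcd(46, 484) = 2, so d ≤ 2.
We prove 2 | 5·10^N - 4^N for all N ≥ 1 by induction on N.
Base step (N = 1): h(1) = 46 = 2·(23), so 2 | h(1).
Inductive step: assume the claim holds for N = r, i.e. 2 | h(r). Then
h(r+1) − 10·h(r) = (5·10^(r+1) - 4^(r+1)) − 10·(5·10^r - 4^r) = (-1)·4^r·(4 − 10) = (6)·4^r. Since 2 | h(r) by the inductive hypothesis, 2 | 10·h(r); and 2 | 6 since 6 = 2·3. Therefore 2 | h(r+1).
By the principle of mathematical induction, the result holds for all N ≥ 1.
Therefore the largest such d is 2.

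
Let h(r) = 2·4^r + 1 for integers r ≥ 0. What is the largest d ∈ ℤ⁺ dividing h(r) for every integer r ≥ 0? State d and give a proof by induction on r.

Computing the first values: h(0) = 3 and h(1) = 9; gcd(3, 9) = 3, so d ≤ 3.
We prove 3 | 2·4^r + 1 for all r ≥ 0 by induction on r.
When r = 0: h(0) = 3 = 3·(1), so 3 | h(0).
Suppose the result is true for r = m, i.e. 3 | h(m). Then
h(m+1) = 2·4^(m+1) + 1 = 4·(2·4^m + 1) - 3 = 4·h(m) - 3. The first term is divisible by 3 by the inductive hypothesis, and -3 is divisible by 3. Hence 3 | h(m+1).
By induction, the statement is established for all r ≥ 0.
Therefore the largest such d is 3.

d = 3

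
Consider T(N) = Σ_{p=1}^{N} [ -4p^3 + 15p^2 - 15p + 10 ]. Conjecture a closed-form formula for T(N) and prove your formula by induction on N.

We claim T(N) = -N(N^3 - 3N^2 + N - 5) for all N ≥ 1.
Base step (N = 1): T(1) = 6, and the closed form gives 6. They agree.
For the inductive step, assume it holds for an arbitrary p ≥ 1, so T(p) = p(-p^3 + 3p^2 - p + 5).
Then T(p+1) = T(p) + (-4p^3 + 3p^2 + 3p + 6) = (p(-p^3 + 3p^2 - p + 5)) + (-4p^3 + 3p^2 + 3p + 6).
Simplifying, T(p+1) = -(p + 1)(p^3 - 2p - 6) = -(p+1)((p+1)^3 - 3(p+1)^2 + (p+1) - 5),
which is the closed form with N = p+1.
This completes the induction.

T(N) = -N(N^3 - 3N^2 + N - 5)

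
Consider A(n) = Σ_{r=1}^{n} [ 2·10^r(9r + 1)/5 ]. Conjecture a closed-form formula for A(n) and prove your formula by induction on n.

A(n) = 4·10^n·n

We claim A(n) = 4·10^n·n for all n ≥ 1.
For the base case n = 1: A(1) = 40, and the closed form gives 40. They agree.
Suppose the result is true for n = r, so A(r) = 4·10^r·r.
Then A(r+1) = A(r) + (10^r(36r + 40)) = (4·10^r·r) + (10^r(36r + 40)).
Simplifying, A(r+1) = 40·10^r(r + 1) = 4·10^(r+1)·(r+1),
which is the closed form with n = r+1.
Hence, by induction on n, the claim holds for every n ≥ 1.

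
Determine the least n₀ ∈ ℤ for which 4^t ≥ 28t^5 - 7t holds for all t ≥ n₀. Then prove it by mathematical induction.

n₀ = 12

At t = 11: 4194304 < 4509351, so the inequality fails and n₀ ≥ 12. We prove 4^t ≥ 28t^5 - 7t for all t ≥ 12.
For the base case t = 12: 4^t = 16777216 and 28t^5 - 7t = 6967212, so 16777216 ≥ 6967212.
Inductive step: assume the claim holds for t = p, so 4^p ≥ 28p^5 - 7p.
Then 4^(p + 1) = 4·(4^p) ≥ 4·(28p^5 - 7p).
Also, for p ≥ 12 we have 4·(28p^5 - 7p) ≥ 28(p+1)^5 - 7(p+1), since 4·(28p^5 - 7p) − (28(p+1)^5 - 7(p+1)) = 84p^5 - 140p^4 - 280p^3 - 280p^2 - 161p - 21, which is nonnegative for all p ≥ 12.
Combining, 4^(p + 1) ≥ 28(p+1)^5 - 7(p+1).
This completes the induction.
Hence the smallest such n₀ is 12.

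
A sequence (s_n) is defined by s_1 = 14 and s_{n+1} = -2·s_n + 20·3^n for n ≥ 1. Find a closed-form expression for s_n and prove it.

s_n = -(-2)^n + 4·3^n

Computing the first terms: s_1 = 14, s_2 = 32, s_3 = 116. This suggests s_n = -(-2)^n + 4·3^n.
Base step (n = 1): the formula gives 14 = 14 = s_1.
Inductive step: suppose the statement holds for some j ≥ 1, so s_j = -(-2)^j + 4·3^j.
Then s_{j+1} = -2·s_j + 20·3^j = -2·(-(-2)^j + 4·3^j) + 20·3^j = -(-2)^(j + 1) + 4·3^(j + 1),
which is the claimed formula at n = j+1.
By the principle of mathematical induction, the result holds for all n ≥ 1.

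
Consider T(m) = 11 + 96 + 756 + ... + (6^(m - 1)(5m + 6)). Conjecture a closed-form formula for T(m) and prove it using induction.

T(m) = 6^m(m + 1) - 1

We claim T(m) = 6^m(m + 1) - 1 for all m ≥ 1.
For the base case m = 1: T(1) = 11, and the closed form gives 11. They agree.
For the inductive step, assume it holds for an arbitrary r ≥ 1, so T(r) = 6^r(r + 1) - 1.
Then T(r+1) = T(r) + (6^r(5r + 11)) = (6^r(r + 1) - 1) + (6^r(5r + 11)).
Simplifying, T(r+1) = 6·6^r·r + 12·6^r - 1 = 6^(r+1)((r+1) + 1) - 1,
which is the closed form with m = r+1.
By the principle of mathematical induction, the result holds for all m ≥ 1.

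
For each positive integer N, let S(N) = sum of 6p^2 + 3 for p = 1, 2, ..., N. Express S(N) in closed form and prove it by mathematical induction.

We claim S(N) = N(2N^2 + 3N + 4) for all N ≥ 1.
When N = 1: S(1) = 9, and the closed form gives 9. They agree.
For the inductive step, assume it holds for an arbitrary p ≥ 1, so S(p) = p(2p^2 + 3p + 4).
Then S(p+1) = S(p) + (6(p + 1)^2 + 3) = (p(2p^2 + 3p + 4)) + (6(p + 1)^2 + 3).
Simplifying, S(p+1) = (p + 1)(2p^2 + 7p + 9) = (p+1)(2(p+1)^2 + 3(p+1) + 4),
which is the closed form with N = p+1.
By induction, the statement is established for all N ≥ 1.

S(N) = N(2N^2 + 3N + 4)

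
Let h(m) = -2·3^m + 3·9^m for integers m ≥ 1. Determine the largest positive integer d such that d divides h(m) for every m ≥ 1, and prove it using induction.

Computing the first values: h(1) = 21 and h(2) = 225; gcd(21, 225) = 3, so d ≤ 3.
We prove 3 | -2·3^m + 3·9^m for all m ≥ 1 by induction on m.
When m = 1: h(1) = 21 = 3·(7), so 3 | h(1).
For the inductive step, assume it holds for an arbitrary j ≥ 1, i.e. 3 | h(j). Then
h(j+1) − 9·h(j) = (-2·3^(j+1) + 3·9^(j+1)) − 9·(-2·3^j + 3·9^j) = (-2)·3^j·(3 − 9) = (12)·3^j. Since 3 | h(j) by the inductive hypothesis, 3 | 9·h(j); and 3 | 12 since 12 = 3·4. Therefore 3 | h(j+1).
This completes the induction.
Therefore the largest such d is 3.

d = 3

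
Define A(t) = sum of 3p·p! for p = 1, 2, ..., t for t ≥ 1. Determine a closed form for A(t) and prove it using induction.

A(t) = (3t + 3)t! - 3

We claim A(t) = (3t + 3)t! - 3 for all t ≥ 1.
Base case (t = 1): A(1) = 3, and the closed form gives 3. They agree.
Inductive step: assume the claim holds for t = p, so A(p) = (3p + 3)p! - 3.
Then A(p+1) = A(p) + (3(p + 1)(p + 1)!) = ((3p + 3)p! - 3) + (3(p + 1)(p + 1)!).
Simplifying, A(p+1) = (3(p+1) + 3)(p+1)! - 3,
which is the closed form with t = p+1.
This completes the induction.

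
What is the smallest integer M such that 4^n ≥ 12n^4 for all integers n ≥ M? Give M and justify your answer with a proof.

M = 8

At n = 7: 16384 < 28812, so the inequality fails and M ≥ 8. We prove 4^n ≥ 12n^4 for all n ≥ 8.
For the base case n = 8: 4^n = 65536 and 12n^4 = 49152, so 65536 ≥ 49152.
Inductive step: assume the claim holds for n = i, so 4^i ≥ 12i^4.
Then 4^(i + 1) = 4·(4^i) ≥ 4·(12i^4).
Also, for i ≥ 8 we have 4·(12i^4) ≥ 12(i+1)^4, since 4 ≥ (1 + 1/i)^4 for all i ≥ 8.
Combining, 4^(i + 1) ≥ 12(i+1)^4.
By induction, the statement is established for all n ≥ 8.
Hence the smallest such M is 8.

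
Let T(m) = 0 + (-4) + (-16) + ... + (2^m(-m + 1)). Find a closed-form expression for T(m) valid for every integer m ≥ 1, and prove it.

We claim T(m) = 2·2^m(-m + 2) - 4 for all m ≥ 1.
For the base case m = 1: T(1) = 0, and the closed form gives 0. They agree.
Suppose the result is true for m = i, so T(i) = 2·2^i(-i + 2) - 4.
Then T(i+1) = T(i) + (-2^(i + 1)i) = (2·2^i(-i + 2) - 4) + (-2^(i + 1)i).
Simplifying, T(i+1) = -4·2^i·i + 4·2^i - 4 = 2·2^(i+1)(-(i+1) + 2) - 4,
which is the closed form with m = i+1.
By induction, the statement is established for all m ≥ 1.

T(m) = 2·2^m(-m + 2) - 4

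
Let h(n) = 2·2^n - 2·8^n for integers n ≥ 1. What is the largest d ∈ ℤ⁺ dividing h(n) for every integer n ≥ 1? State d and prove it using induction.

d = 12

Computing the first values: h(1) = -12 and h(2) = -120; gcd(-12, -120) = 12, so d ≤ 12.
We prove 12 | 2·2^n - 2·8^n for all n ≥ 1 by induction on n.
When n = 1: h(1) = -12 = 12·(-1), so 12 | h(1).
For the inductive step, assume it holds for an arbitrary j ≥ 1, i.e. 12 | h(j). Then
h(j+1) − 8·h(j) = (2·2^(j+1) - 2·8^(j+1)) − 8·(2·2^j - 2·8^j) = (2)·2^j·(2 − 8) = (-12)·2^j. Since 12 | h(j) by the inductive hypothesis, 12 | 8·h(j); and 12 | -12 since -12 = 12·-1. Therefore 12 | h(j+1).
Hence, by induction on n, the claim holds for every n ≥ 1.
Therefore the largest such d is 12.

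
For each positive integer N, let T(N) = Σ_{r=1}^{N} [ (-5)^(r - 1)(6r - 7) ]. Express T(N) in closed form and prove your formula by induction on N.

T(N) = (-5)^N(-N + 1) - 1

We claim T(N) = (-5)^N(-N + 1) - 1 for all N ≥ 1.
Base step (N = 1): T(1) = -1, and the closed form gives -1. They agree.
Suppose the result is true for N = r, so T(r) = (-5)^r(-r + 1) - 1.
Then T(r+1) = T(r) + ((-5)^r(6r - 1)) = ((-5)^r(-r + 1) - 1) + ((-5)^r(6r - 1)).
Simplifying, T(r+1) = 5(-5)^r·r - 1 = (-5)^(r+1)(-(r+1) + 1) - 1,
which is the closed form with N = r+1.
This completes the induction.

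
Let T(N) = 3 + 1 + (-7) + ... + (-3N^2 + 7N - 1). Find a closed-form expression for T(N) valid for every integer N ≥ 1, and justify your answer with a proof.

We claim T(N) = -N(N^2 - 2N - 2) for all N ≥ 1.
Base step (N = 1): T(1) = 3, and the closed form gives 3. They agree.
For the inductive step, assume it holds for an arbitrary j ≥ 1, so T(j) = j(-j^2 + 2j + 2).
Then T(j+1) = T(j) + (-3j^2 + j + 3) = (j(-j^2 + 2j + 2)) + (-3j^2 + j + 3).
Simplifying, T(j+1) = -(j + 1)(j^2 - 3) = -(j+1)((j+1)^2 - 2(j+1) - 2),
which is the closed form with N = j+1.
This completes the induction.

T(N) = -N(N^2 - 2N - 2)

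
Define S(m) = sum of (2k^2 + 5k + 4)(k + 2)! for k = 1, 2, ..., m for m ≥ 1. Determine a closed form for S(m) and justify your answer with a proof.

We claim S(m) = (2m + 1)(m + 3)! - 6 for all m ≥ 1.
For the base case m = 1: S(1) = 66, and the closed form gives 66. They agree.
Inductive step: suppose the statement holds for some k ≥ 1, so S(k) = (2k + 1)(k + 3)! - 6.
Then S(k+1) = S(k) + ((2k^2 + 9k + 11)(k + 3)!) = ((2k + 1)(k + 3)! - 6) + ((2k^2 + 9k + 11)(k + 3)!).
Simplifying, S(k+1) = (2(k+1) + 1)((k+1) + 3)! - 6,
which is the closed form with m = k+1.
By induction, the statement is established for all m ≥ 1.

S(m) = (2m + 1)(m + 3)! - 6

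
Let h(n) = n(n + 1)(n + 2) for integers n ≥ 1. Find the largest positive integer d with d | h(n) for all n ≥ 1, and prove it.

Computing the first values: h(1) = 6 and h(2) = 24; gcd(6, 24) = 6, so d ≤ 6.
We prove 6 | n(n + 1)(n + 2) for all n ≥ 1 by induction on n.
Base step (n = 1): h(1) = 6 = 6·(1), so 6 | h(1).
Inductive step: suppose the statement holds for some j ≥ 1, i.e. 6 | h(j). Then
h(j+1) − h(j) = (j+1)·(j+2)·(j+3) − j·(j+1)·(j+2) = (j+1)·(j+2)·[(j+3) − j] = 3·(j+1)·(j+2). The product of 2 consecutive integers is divisible by (2)! = 2, so h(j+1) − h(j) is divisible by 3·2 = 6. By the inductive hypothesis 6 | h(j), hence 6 | h(j+1).
By induction, the statement is established for all n ≥ 1.
Therefore the largest such d is 6.

d = 6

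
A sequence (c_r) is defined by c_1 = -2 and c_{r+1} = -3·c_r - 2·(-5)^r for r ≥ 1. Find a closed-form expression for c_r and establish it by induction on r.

Computing the first terms: c_1 = -2, c_2 = 16, c_3 = -98. This suggests c_r = -(-3)^r + (-5)^r.
For the base case r = 1: the formula gives -2 = -2 = c_1.
Suppose the result is true for r = m, so c_m = -(-3)^m + (-5)^m.
Then c_{m+1} = -3·c_m - 2·(-5)^m = -3·(-(-3)^m + (-5)^m) - 2·(-5)^m = -(-3)^(m + 1) + (-5)^(m + 1),
which is the claimed formula at r = m+1.
By the principle of mathematical induction, the result holds for all r ≥ 1.

c_r = -(-3)^r + (-5)^r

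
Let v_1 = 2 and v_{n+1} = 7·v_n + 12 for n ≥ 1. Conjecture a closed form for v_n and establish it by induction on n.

v_n = 4·7^(n - 1) - 2

Computing the first terms: v_1 = 2, v_2 = 26, v_3 = 194. This suggests v_n = 4·7^(n - 1) - 2.
Base step (n = 1): the formula gives 2 = 2 = v_1.
Inductive step: suppose the statement holds for some k ≥ 1, so v_k = 4·7^(k - 1) - 2.
Then v_{k+1} = 7·v_k + 12 = 7·(4·7^(k - 1) - 2) + 12 = 4·7^k - 2 = 4·7^((k+1) - 1) - 2,
which is the claimed formula at n = k+1.
By the principle of mathematical induction, the result holds for all n ≥ 1.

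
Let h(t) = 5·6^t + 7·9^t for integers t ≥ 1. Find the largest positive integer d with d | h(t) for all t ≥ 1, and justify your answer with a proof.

d = 3

Computing the first values: h(1) = 93 and h(2) = 747; gcd(93, 747) = 3, so d ≤ 3.
We prove 3 | 5·6^t + 7·9^t for all t ≥ 1 by induction on t.
Base case (t = 1): h(1) = 93 = 3·(31), so 3 | h(1).
For the inductive step, assume it holds for an arbitrary j ≥ 1, i.e. 3 | h(j). Then
h(j+1) − 9·h(j) = (5·6^(j+1) + 7·9^(j+1)) − 9·(5·6^j + 7·9^j) = (5)·6^j·(6 − 9) = (-15)·6^j. Since 3 | h(j) by the inductive hypothesis, 3 | 9·h(j); and 3 | -15 since -15 = 3·-5. Therefore 3 | h(j+1).
Hence, by induction on t, the claim holds for every t ≥ 1.
Therefore the largest such d is 3.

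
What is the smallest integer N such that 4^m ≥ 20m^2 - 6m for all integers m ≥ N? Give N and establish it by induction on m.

At m = 4: 256 < 296, so the inequality fails and N ≥ 5. We prove 4^m ≥ 20m^2 - 6m for all m ≥ 5.
Base case (m = 5): 4^m = 1024 and 20m^2 - 6m = 470, so 1024 ≥ 470.
Inductive step: assume the claim holds for m = i, so 4^i ≥ 20i^2 - 6i.
Then 4^(i + 1) = 4·(4^i) ≥ 4·(20i^2 - 6i).
Also, for i ≥ 5 we have 4·(20i^2 - 6i) ≥ 20(i+1)^2 - 6(i+1), since 4·(20i^2 - 6i) − (20(i+1)^2 - 6(i+1)) = 60i^2 - 58i - 14, which is nonnegative for all i ≥ 5.
Combining, 4^(i + 1) ≥ 20(i+1)^2 - 6(i+1).
Hence, by induction on m, the claim holds for every m ≥ 5.
Hence the smallest such N is 5.

N = 5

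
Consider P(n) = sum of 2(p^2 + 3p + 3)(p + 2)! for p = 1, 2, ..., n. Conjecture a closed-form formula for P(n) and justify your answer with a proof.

We claim P(n) = (2n + 2)(n + 3)! - 12 for all n ≥ 1.
Base step (n = 1): P(1) = 84, and the closed form gives 84. They agree.
For the inductive step, assume it holds for an arbitrary p ≥ 1, so P(p) = (2p + 2)(p + 3)! - 12.
Then P(p+1) = P(p) + (2(p^2 + 5p + 7)(p + 3)!) = ((2p + 2)(p + 3)! - 12) + (2(p^2 + 5p + 7)(p + 3)!).
Simplifying, P(p+1) = (2(p+1) + 2)((p+1) + 3)! - 12,
which is the closed form with n = p+1.
Hence, by induction on n, the claim holds for every n ≥ 1.

P(n) = (2n + 2)(n + 3)! - 12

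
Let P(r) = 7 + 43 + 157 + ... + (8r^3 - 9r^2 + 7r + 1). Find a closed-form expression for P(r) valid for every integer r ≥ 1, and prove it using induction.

P(r) = r(2r^3 + r^2 + r + 3)

We claim P(r) = r(2r^3 + r^2 + r + 3) for all r ≥ 1.
When r = 1: P(1) = 7, and the closed form gives 7. They agree.
Inductive step: suppose the statement holds for some m ≥ 1, so P(m) = m(2m^3 + m^2 + m + 3).
Then P(m+1) = P(m) + (8m^3 + 15m^2 + 13m + 7) = (m(2m^3 + m^2 + m + 3)) + (8m^3 + 15m^2 + 13m + 7).
Simplifying, P(m+1) = (m + 1)(2m^3 + 7m^2 + 9m + 7) = (m+1)(2(m+1)^3 + (m+1)^2 + (m+1) + 3),
which is the closed form with r = m+1.
This completes the induction.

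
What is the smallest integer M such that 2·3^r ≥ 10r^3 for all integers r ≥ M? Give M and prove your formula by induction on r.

M = 7

At r = 6: 1458 < 2160, so the inequality fails and M ≥ 7. We prove 2·3^r ≥ 10r^3 for all r ≥ 7.
Base step (r = 7): 2·3^r = 4374 and 10r^3 = 3430, so 4374 ≥ 3430.
Inductive step: assume the claim holds for r = p, so 2·3^p ≥ 10p^3.
Then 2·3^(p + 1) = 3·(2·3^p) ≥ 3·(10p^3).
Also, for p ≥ 7 we have 3·(10p^3) ≥ 10(p+1)^3, since 3 ≥ (1 + 1/p)^3 for all p ≥ 7.
Combining, 2·3^(p + 1) ≥ 10(p+1)^3.
By induction, the statement is established for all r ≥ 7.
Hence the smallest such M is 7.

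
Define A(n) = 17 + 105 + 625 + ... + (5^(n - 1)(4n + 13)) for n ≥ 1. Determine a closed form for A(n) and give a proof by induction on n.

We claim A(n) = 5^n(n + 3) - 3 for all n ≥ 1.
Base step (n = 1): A(1) = 17, and the closed form gives 17. They agree.
Inductive step: suppose the statement holds for some k ≥ 1, so A(k) = 5^k(k + 3) - 3.
Then A(k+1) = A(k) + (5^k(4k + 17)) = (5^k(k + 3) - 3) + (5^k(4k + 17)).
Simplifying, A(k+1) = 5·5^k·k + 20·5^k - 3 = 5^(k+1)((k+1) + 3) - 3,
which is the closed form with n = k+1.
By induction, the statement is established for all n ≥ 1.

A(n) = 5^n(n + 3) - 3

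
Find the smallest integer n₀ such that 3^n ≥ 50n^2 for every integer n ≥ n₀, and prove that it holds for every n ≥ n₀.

n₀ = 8

At n = 7: 2187 < 2450, so the inequality fails and n₀ ≥ 8. We prove 3^n ≥ 50n^2 for all n ≥ 8.
Base step (n = 8): 3^n = 6561 and 50n^2 = 3200, so 6561 ≥ 3200.
Suppose the result is true for n = j, so 3^j ≥ 50j^2.
Then 3^(j + 1) = 3·(3^j) ≥ 3·(50j^2).
Also, for j ≥ 8 we have 3·(50j^2) ≥ 50(j+1)^2, since 3 ≥ (1 + 1/j)^2 for all j ≥ 8.
Combining, 3^(j + 1) ≥ 50(j+1)^2.
Hence, by induction on n, the claim holds for every n ≥ 8.
Hence the smallest such n₀ is 8.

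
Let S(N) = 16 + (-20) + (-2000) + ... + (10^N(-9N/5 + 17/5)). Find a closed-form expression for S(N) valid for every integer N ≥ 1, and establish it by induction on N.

We claim S(N) = 2·10^N(-N + 2) - 4 for all N ≥ 1.
For the base case N = 1: S(1) = 16, and the closed form gives 16. They agree.
Inductive step: suppose the statement holds for some m ≥ 1, so S(m) = 2·10^m(-m + 2) - 4.
Then S(m+1) = S(m) + (10^m(-18m + 16)) = (2·10^m(-m + 2) - 4) + (10^m(-18m + 16)).
Simplifying, S(m+1) = -20·10^m·m + 20·10^m - 4 = 2·10^(m+1)(-(m+1) + 2) - 4,
which is the closed form with N = m+1.
By the principle of mathematical induction, the result holds for all N ≥ 1.

S(N) = 2·10^N(-N + 2) - 4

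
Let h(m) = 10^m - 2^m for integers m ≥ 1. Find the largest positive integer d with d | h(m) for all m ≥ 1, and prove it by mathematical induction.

d = 8

Computing the first values: h(1) = 8 and h(2) = 96; gcd(8, 96) = 8, so d ≤ 8.
We prove 8 | 10^m - 2^m for all m ≥ 1 by induction on m.
Base case (m = 1): h(1) = 8 = 8·(1), so 8 | h(1).
Inductive step: suppose the statement holds for some p ≥ 1, i.e. 8 | h(p). Then
10^{p+1} − 2^{p+1} = 10·10^p − 2·2^p = 10·(10^p − 2^p) + (8)·2^p. The first term is divisible by 8 by the inductive hypothesis, and the second term (8)·2^p is divisible by 8 since 8 | 8. Hence 8 | h(p+1).
By induction, the statement is established for all m ≥ 1.
Therefore the largest such d is 8.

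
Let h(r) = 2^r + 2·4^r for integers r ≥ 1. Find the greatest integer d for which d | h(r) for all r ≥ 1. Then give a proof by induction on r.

Computing the first values: h(1) = 10 and h(2) = 36; gcd(10, 36) = 2, so d ≤ 2.
We prove 2 | 2^r + 2·4^r for all r ≥ 1 by induction on r.
Base case (r = 1): h(1) = 10 = 2·(5), so 2 | h(1).
Inductive step: assume the claim holds for r = k, i.e. 2 | h(k). Then
h(k+1) − 4·h(k) = (2^(k+1) + 2·4^(k+1)) − 4·(2^k + 2·4^k) = (1)·2^k·(2 − 4) = (-2)·2^k. Since 2 | h(k) by the inductive hypothesis, 2 | 4·h(k); and 2 | -2 since -2 = 2·-1. Therefore 2 | h(k+1).
This completes the induction.
Therefore the largest such d is 2.

d = 2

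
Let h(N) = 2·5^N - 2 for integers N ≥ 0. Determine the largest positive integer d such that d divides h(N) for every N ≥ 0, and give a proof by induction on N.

Computing the first values: h(0) = 0 and h(1) = 8; gcd(0, 8) = 8, so d ≤ 8.
We prove 8 | 2·5^N - 2 for all N ≥ 0 by induction on N.
For the base case N = 0: h(0) = 0 = 8·(0), so 8 | h(0).
Suppose the result is true for N = i, i.e. 8 | h(i). Then
h(i+1) = 2·5^(i+1) - 2 = 5·(2·5^i - 2) + 8 = 5·h(i) + 8. The first term is divisible by 8 by the inductive hypothesis, and 8 is divisible by 8. Hence 8 | h(i+1).
This completes the induction.
Therefore the largest such d is 8.

d = 8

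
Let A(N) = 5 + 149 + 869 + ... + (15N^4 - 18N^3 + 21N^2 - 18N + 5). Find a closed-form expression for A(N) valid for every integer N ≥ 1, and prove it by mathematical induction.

A(N) = N(3N^4 + 3N^3 + 3N^2 - 3N - 1)

We claim A(N) = N(3N^4 + 3N^3 + 3N^2 - 3N - 1) for all N ≥ 1.
When N = 1: A(1) = 5, and the closed form gives 5. They agree.
Suppose the result is true for N = i, so A(i) = i(3i^4 + 3i^3 + 3i^2 - 3i - 1).
Then A(i+1) = A(i) + (15i^4 + 42i^3 + 57i^2 + 30i + 5) = (i(3i^4 + 3i^3 + 3i^2 - 3i - 1)) + (15i^4 + 42i^3 + 57i^2 + 30i + 5).
Simplifying, A(i+1) = (i + 1)(3i^4 + 15i^3 + 30i^2 + 24i + 5) = (i+1)(3(i+1)^4 + 3(i+1)^3 + 3(i+1)^2 - 3(i+1) - 1),
which is the closed form with N = i+1.
This completes the induction.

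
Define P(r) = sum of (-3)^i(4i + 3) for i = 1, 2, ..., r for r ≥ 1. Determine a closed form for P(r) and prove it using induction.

We claim P(r) = 3(-3)^r(r + 1) - 3 for all r ≥ 1.
Base case (r = 1): P(1) = -21, and the closed form gives -21. They agree.
Inductive step: assume the claim holds for r = i, so P(i) = 3(-3)^i(i + 1) - 3.
Then P(i+1) = P(i) + ((-3)^(i + 1)(4i + 7)) = (3(-3)^i(i + 1) - 3) + ((-3)^(i + 1)(4i + 7)).
Simplifying, P(i+1) = -9(-3)^i·i - 18(-3)^i - 3 = 3(-3)^(i+1)((i+1) + 1) - 3,
which is the closed form with r = i+1.
Hence, by induction on r, the claim holds for every r ≥ 1.

P(r) = 3(-3)^r(r + 1) - 3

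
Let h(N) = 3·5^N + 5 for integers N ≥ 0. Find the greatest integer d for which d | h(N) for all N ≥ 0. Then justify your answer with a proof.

d = 4

Computing the first values: h(0) = 8 and h(1) = 20; gcd(8, 20) = 4, so d ≤ 4.
We prove 4 | 3·5^N + 5 for all N ≥ 0 by induction on N.
When N = 0: h(0) = 8 = 4·(2), so 4 | h(0).
Suppose the result is true for N = j, i.e. 4 | h(j). Then
h(j+1) = 3·5^(j+1) + 5 = 5·(3·5^j + 5) - 20 = 5·h(j) - 20. The first term is divisible by 4 by the inductive hypothesis, and -20 is divisible by 4. Hence 4 | h(j+1).
By the principle of mathematical induction, the result holds for all N ≥ 0.
Therefore the largest such d is 4.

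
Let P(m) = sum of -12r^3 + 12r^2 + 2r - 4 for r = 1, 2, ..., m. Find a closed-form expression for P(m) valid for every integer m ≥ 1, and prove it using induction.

We claim P(m) = -m(3m - 1)(m^2 + m - 1) for all m ≥ 1.
When m = 1: P(1) = -2, and the closed form gives -2. They agree.
Suppose the result is true for m = r, so P(r) = r(-3r^3 - 2r^2 + 4r - 1).
Then P(r+1) = P(r) + (-12r^3 - 24r^2 - 10r - 2) = (r(-3r^3 - 2r^2 + 4r - 1)) + (-12r^3 - 24r^2 - 10r - 2).
Simplifying, P(r+1) = -(r + 1)(3r + 2)(r^2 + 3r + 1) = -(r+1)(3(r+1) - 1)((r+1)^2 + (r+1) - 1),
which is the closed form with m = r+1.
By induction, the statement is established for all m ≥ 1.

P(m) = -m(3m - 1)(m^2 + m - 1)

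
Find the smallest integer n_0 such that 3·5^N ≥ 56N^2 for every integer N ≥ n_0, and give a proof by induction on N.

n_0 = 4

At N = 3: 375 < 504, so the inequality fails and n_0 ≥ 4. We prove 3·5^N ≥ 56N^2 for all N ≥ 4.
When N = 4: 3·5^N = 1875 and 56N^2 = 896, so 1875 ≥ 896.
Inductive step: suppose the statement holds for some r ≥ 4, so 3·5^r ≥ 56r^2.
Then 3·5^(r + 1) = 5·(3·5^r) ≥ 5·(56r^2).
Also, for r ≥ 4 we have 5·(56r^2) ≥ 56(r+1)^2, since 5 ≥ (1 + 1/r)^2 for all r ≥ 4.
Combining, 3·5^(r + 1) ≥ 56(r+1)^2.
By induction, the statement is established for all N ≥ 4.
Hence the smallest such n_0 is 4.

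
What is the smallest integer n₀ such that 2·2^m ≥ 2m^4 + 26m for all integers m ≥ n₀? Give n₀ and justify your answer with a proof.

n₀ = 17

At m = 16: 131072 < 131488, so the inequality fails and n₀ ≥ 17. We prove 2·2^m ≥ 2m^4 + 26m for all m ≥ 17.
Base case (m = 17): 2·2^m = 262144 and 2m^4 + 26m = 167484, so 262144 ≥ 167484.
Inductive step: suppose the statement holds for some i ≥ 17, so 2·2^i ≥ 2i^4 + 26i.
Then 2·2^(i + 1) = 2·(2·2^i) ≥ 2·(2i^4 + 26i).
Also, for i ≥ 17 we have 2·(2i^4 + 26i) ≥ 2(i+1)^4 + 26(i+1), since 2·(2i^4 + 26i) − (2(i+1)^4 + 26(i+1)) = 2i^4 - 8i^3 - 12i^2 + 18i - 28, which is nonnegative for all i ≥ 17.
Combining, 2·2^(i + 1) ≥ 2(i+1)^4 + 26(i+1).
This completes the induction.
Hence the smallest such n₀ is 17.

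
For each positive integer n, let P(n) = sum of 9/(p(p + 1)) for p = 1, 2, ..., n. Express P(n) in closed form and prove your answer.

We claim P(n) = 9n/(n + 1) for all n ≥ 1.
For the base case n = 1: P(1) = 9/2, and the closed form gives 9/2. They agree.
For the inductive step, assume it holds for an arbitrary p ≥ 1, so P(p) = 9p/(p + 1).
Then P(p+1) = P(p) + (9/((p + 1)(p + 2))) = (9p/(p + 1)) + (9/((p + 1)(p + 2))).
Simplifying, P(p+1) = 9(p + 1)/(p + 2) = 9(p+1)/((p+1) + 1),
which is the closed form with n = p+1.
By induction, the statement is established for all n ≥ 1.

P(n) = 9n/(n + 1)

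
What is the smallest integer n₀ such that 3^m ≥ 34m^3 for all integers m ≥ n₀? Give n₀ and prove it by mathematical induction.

At m = 9: 19683 < 24786, so the inequality fails and n₀ ≥ 10. We prove 3^m ≥ 34m^3 for all m ≥ 10.
Base step (m = 10): 3^m = 59049 and 34m^3 = 34000, so 59049 ≥ 34000.
For the inductive step, assume it holds for an arbitrary p ≥ 10, so 3^p ≥ 34p^3.
Then 3^(p + 1) = 3·(3^p) ≥ 3·(34p^3).
Also, for p ≥ 10 we have 3·(34p^3) ≥ 34(p+1)^3, since 3 ≥ (1 + 1/p)^3 for all p ≥ 10.
Combining, 3^(p + 1) ≥ 34(p+1)^3.
By the principle of mathematical induction, the result holds for all m ≥ 10.
Hence the smallest such n₀ is 10.

n₀ = 10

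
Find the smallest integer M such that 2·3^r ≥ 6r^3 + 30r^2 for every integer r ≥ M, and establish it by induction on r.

M = 7

At r = 6: 1458 < 2376, so the inequality fails and M ≥ 7. We prove 2·3^r ≥ 6r^3 + 30r^2 for all r ≥ 7.
When r = 7: 2·3^r = 4374 and 6r^3 + 30r^2 = 3528, so 4374 ≥ 3528.
Suppose the result is true for r = k, so 2·3^k ≥ 6k^3 + 30k^2.
Then 2·3^(k + 1) = 3·(2·3^k) ≥ 3·(6k^3 + 30k^2).
Also, for k ≥ 7 we have 3·(6k^3 + 30k^2) ≥ 6(k+1)^3 + 30(k+1)^2, since 3·(6k^3 + 30k^2) − (6(k+1)^3 + 30(k+1)^2) = 12k^3 + 42k^2 - 78k - 36, which is nonnegative for all k ≥ 7.
Combining, 2·3^(k + 1) ≥ 6(k+1)^3 + 30(k+1)^2.
By the principle of mathematical induction, the result holds for all r ≥ 7.
Hence the smallest such M is 7.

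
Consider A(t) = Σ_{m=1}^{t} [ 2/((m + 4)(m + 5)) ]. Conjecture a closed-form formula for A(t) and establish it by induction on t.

A(t) = 2t/(5(t + 5))

We claim A(t) = 2t/(5(t + 5)) for all t ≥ 1.
For the base case t = 1: A(1) = 1/15, and the closed form gives 1/15. They agree.
For the inductive step, assume it holds for an arbitrary m ≥ 1, so A(m) = 2m/(5(m + 5)).
Then A(m+1) = A(m) + (2/((m + 5)(m + 6))) = (2m/(5(m + 5))) + (2/((m + 5)(m + 6))).
Simplifying, A(m+1) = 2(m + 1)/(5(m + 6)) = 2(m+1)/(5((m+1) + 5)),
which is the closed form with t = m+1.
By the principle of mathematical induction, the result holds for all t ≥ 1.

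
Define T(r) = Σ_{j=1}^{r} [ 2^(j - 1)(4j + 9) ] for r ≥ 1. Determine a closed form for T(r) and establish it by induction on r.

We claim T(r) = 2^r(4r + 5) - 5 for all r ≥ 1.
For the base case r = 1: T(1) = 13, and the closed form gives 13. They agree.
Inductive step: assume the claim holds for r = j, so T(j) = 2^j(4j + 5) - 5.
Then T(j+1) = T(j) + (2^j(4j + 13)) = (2^j(4j + 5) - 5) + (2^j(4j + 13)).
Simplifying, T(j+1) = 8·2^j·j + 18·2^j - 5 = 2^(j+1)(4(j+1) + 5) - 5,
which is the closed form with r = j+1.
By induction, the statement is established for all r ≥ 1.

T(r) = 2^r(4r + 5) - 5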